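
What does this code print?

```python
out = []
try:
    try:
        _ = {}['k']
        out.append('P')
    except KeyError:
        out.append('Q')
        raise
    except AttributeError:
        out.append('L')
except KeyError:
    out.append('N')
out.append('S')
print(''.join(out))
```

Execution trace: 'Q' (inner except KeyError) → 'N' (outer except KeyError) → 'S' (after the try/except). Output: QNS

Answer: QNS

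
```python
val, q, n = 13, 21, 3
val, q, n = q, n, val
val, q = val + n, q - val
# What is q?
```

Trace:
`val, q, n = 13, 21, 3` → val = 13; q = 21; n = 3
`val, q, n = q, n, val` → val = 21; q = 3; n = 13
`val, q = val + n, q - val` → val = 34; q = -18
So q = -18

Answer: -18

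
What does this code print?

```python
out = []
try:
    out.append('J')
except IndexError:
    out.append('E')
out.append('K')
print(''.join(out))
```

Execution trace: 'J' (try body, no exception) → 'K' (after the try/except). Output: JK

Answer: JK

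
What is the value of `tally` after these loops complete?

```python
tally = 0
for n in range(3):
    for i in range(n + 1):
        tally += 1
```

Triangle: 1 + 2 + ... + 3
`tally` takes the values: 0 → 1 → 2 → 3 → 4 → 5 → 6

Answer: 6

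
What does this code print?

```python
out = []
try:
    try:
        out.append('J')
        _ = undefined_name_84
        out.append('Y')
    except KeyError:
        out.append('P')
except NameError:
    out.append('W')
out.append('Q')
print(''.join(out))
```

Execution trace: 'J' (try body) → 'W' (outer except NameError) → 'Q' (after the try/except). Output: JWQ

Answer: JWQ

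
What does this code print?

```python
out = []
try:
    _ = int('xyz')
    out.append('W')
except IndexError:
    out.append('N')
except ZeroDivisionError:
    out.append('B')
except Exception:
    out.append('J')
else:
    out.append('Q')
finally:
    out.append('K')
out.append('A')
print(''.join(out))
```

Execution trace: 'J' (except Exception) → 'K' (finally) → 'A' (after the try/except). Output: JKA

Answer: JKA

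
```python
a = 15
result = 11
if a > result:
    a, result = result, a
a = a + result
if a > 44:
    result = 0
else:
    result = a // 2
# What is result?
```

Trace:
`a = 15` → a = 15
`result = 11` → result = 11
`if a > result: ...` → a > result is True → a = 11; result = 15
`a = a + result` → a = 26
`if a > 44: ...` → a > 44 is False, take else branch → result = 13
So result = 13

Answer: 13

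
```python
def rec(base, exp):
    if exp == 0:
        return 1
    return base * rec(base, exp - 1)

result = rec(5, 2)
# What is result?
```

rec(5, 2) = 5 * 5 = 25

Answer: 25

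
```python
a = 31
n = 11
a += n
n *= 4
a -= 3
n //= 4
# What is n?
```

Trace:
`a = 31` → a = 31
`n = 11` → n = 11
`a += n` → a = 42
`n *= 4` → n = 44
`a -= 3` → a = 39
`n //= 4` → n = 11
So n = 11

Answer: 11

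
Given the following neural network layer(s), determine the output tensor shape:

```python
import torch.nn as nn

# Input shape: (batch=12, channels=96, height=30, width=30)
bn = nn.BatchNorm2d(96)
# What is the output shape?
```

Input: (12, 96, 30, 30) -> Output: (12, 96, 30, 30)

Answer: (12, 96, 30, 30)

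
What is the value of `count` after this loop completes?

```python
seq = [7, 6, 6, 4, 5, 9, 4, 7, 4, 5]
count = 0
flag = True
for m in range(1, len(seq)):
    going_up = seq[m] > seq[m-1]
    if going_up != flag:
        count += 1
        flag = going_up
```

Count direction changes in [7, 6, 6, 4, 5, 9, 4, 7, 4, 5]
`count` takes the values: 0 → 1 → 2 → 3 → 4 → 5 → 6

Answer: 6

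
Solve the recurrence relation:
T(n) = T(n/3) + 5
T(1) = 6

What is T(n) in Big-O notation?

Each step divides n by 3 and adds 5. After log_3(n) steps we reach T(1)=6. So T(n) = 5·log_3(n) + 6 = O(log n).

Answer: O(log n)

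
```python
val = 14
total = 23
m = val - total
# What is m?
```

Trace:
`val = 14` → val = 14
`total = 23` → total = 23
`m = val - total` → m = -9
So m = -9

Answer: -9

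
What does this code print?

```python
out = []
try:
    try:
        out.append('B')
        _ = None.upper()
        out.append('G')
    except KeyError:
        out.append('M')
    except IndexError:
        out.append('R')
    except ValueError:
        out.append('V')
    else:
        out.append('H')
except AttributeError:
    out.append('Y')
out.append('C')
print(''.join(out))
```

Execution trace: 'B' (try body) → 'Y' (outer except AttributeError) → 'C' (after the try/except). Output: BYC

Answer: BYC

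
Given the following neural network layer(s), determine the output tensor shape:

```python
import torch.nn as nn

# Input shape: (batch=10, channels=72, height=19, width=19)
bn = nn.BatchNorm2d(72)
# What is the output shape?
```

Input: (10, 72, 19, 19) -> Output: (10, 72, 19, 19)

Answer: (10, 72, 19, 19)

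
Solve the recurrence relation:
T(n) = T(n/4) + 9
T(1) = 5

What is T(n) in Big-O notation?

Each step divides n by 4 and adds 9. After log_4(n) steps we reach T(1)=5. So T(n) = 9·log_4(n) + 5 = O(log n).

Answer: O(log n)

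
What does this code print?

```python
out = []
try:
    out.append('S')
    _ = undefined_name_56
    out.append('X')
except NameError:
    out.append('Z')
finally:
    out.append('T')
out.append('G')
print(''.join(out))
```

Execution trace: 'S' (try body) → 'Z' (except NameError) → 'T' (finally) → 'G' (after the try/except). Output: SZTG

Answer: SZTG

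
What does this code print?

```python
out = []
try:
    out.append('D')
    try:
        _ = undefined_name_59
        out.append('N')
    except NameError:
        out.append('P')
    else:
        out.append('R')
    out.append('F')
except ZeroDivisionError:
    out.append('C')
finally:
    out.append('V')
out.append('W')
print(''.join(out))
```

Execution trace: 'D' (try body) → 'P' (inner except NameError) → 'F' (try body, no exception) → 'V' (finally) → 'W' (after the try/except). Output: DPFVW

Answer: DPFVW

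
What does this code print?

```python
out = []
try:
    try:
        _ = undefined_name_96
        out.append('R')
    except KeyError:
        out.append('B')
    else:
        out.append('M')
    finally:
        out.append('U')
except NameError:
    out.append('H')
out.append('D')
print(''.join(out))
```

Execution trace: 'U' (finally) → 'H' (outer except NameError) → 'D' (after the try/except). Output: UHD

Answer: UHD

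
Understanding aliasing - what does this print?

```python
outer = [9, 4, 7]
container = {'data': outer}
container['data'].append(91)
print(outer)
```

Key concept: dict holds reference to list.
Step by step:
`outer = [9, 4, 7]` → outer = [9, 4, 7]
`container = {'data': outer}` → container = {'data': [9, 4, 7]}
`container['data'].append(91)` → outer = [9, 4, 7, 91]; container = {'data': [9, 4, 7, 91]}
`print(outer)` → prints [9, 4, 7, 91]

Answer: [9, 4, 7, 91]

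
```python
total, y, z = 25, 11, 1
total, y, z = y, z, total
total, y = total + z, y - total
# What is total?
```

Trace:
`total, y, z = 25, 11, 1` → total = 25; y = 11; z = 1
`total, y, z = y, z, total` → total = 11; y = 1; z = 25
`total, y = total + z, y - total` → total = 36; y = -10
So total = 36

Answer: 36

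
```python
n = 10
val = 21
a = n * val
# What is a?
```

Trace:
`n = 10` → n = 10
`val = 21` → val = 21
`a = n * val` → a = 210
So a = 210

Answer: 210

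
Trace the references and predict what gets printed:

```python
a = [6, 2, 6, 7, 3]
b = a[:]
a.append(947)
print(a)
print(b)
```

Key concept: slice [:] creates copy.
Step by step:
`a = [6, 2, 6, 7, 3]` → a = [6, 2, 6, 7, 3]
`b = a[:]` → b = [6, 2, 6, 7, 3]
`a.append(947)` → a = [6, 2, 6, 7, 3, 947]
`print(a)` → prints [6, 2, 6, 7, 3, 947]
`print(b)` → prints [6, 2, 6, 7, 3]

Answer:
[6, 2, 6, 7, 3, 947]
[6, 2, 6, 7, 3]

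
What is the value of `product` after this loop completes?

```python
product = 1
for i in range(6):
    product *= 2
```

2^6 = 64
`product` takes the values: 1 → 2 → 4 → 8 → 16 → 32 → 64

Answer: 64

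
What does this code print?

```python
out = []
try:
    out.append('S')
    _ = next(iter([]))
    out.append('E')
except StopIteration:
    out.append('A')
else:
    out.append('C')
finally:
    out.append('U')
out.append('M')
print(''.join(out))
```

Execution trace: 'S' (try body) → 'A' (except StopIteration) → 'U' (finally) → 'M' (after the try/except). Output: SAUM

Answer: SAUM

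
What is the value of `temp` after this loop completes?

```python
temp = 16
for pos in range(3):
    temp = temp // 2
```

Halve 3 times: 16 // 2^3 = 2
`temp` takes the values: 16 → 8 → 4 → 2

Answer: 2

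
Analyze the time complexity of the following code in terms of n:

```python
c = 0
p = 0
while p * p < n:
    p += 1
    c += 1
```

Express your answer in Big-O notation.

Each loop level contributes: √n. Multiplying the contributions gives O(√n).

Answer: O(√n)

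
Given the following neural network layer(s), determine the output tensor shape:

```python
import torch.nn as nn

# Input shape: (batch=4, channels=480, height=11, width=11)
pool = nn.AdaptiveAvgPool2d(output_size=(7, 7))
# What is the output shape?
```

Input: (4, 480, 11, 11) -> Output: (4, 480, 7, 7)

Answer: (4, 480, 7, 7)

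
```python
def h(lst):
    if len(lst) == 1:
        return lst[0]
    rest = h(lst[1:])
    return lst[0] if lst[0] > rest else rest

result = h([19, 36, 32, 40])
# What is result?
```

Recursive max over [19, 36, 32, 40] = 40

Answer: 40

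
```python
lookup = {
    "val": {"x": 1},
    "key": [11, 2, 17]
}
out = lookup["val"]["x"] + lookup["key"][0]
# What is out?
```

Trace:
`lookup = { ...` → lookup = {'val': {'x': 1}, 'key': [11, 2, 17]}
`out = lookup["val"]["x"] + lookup["key"][0]` → out = 12
So out = 12

Answer: 12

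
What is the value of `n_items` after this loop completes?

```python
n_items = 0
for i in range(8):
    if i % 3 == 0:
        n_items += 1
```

Count numbers divisible by 3 in range(8)
`n_items` takes the values: 0 → 1 → 2 → 3

Answer: 3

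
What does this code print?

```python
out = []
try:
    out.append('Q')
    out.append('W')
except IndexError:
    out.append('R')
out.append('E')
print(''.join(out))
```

Execution trace: 'Q' (try body) → 'W' (try body, no exception) → 'E' (after the try/except). Output: QWE

Answer: QWE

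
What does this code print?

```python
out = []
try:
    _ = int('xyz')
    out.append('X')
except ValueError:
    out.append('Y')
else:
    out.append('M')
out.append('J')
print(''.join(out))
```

Execution trace: 'Y' (except ValueError) → 'J' (after the try/except). Output: YJ

Answer: YJ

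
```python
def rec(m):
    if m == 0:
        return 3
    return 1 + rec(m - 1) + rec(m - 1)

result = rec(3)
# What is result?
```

rec(m) = 1 + 2·rec(m-1), rec(0)=3. Closed form: (3+1)·2^3 - 1 = 31.

Answer: 31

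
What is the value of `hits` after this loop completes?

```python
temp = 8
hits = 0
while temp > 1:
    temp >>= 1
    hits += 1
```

Count right shifts until 1
`hits` takes the values: 0 → 1 → 2 → 3

Answer: 3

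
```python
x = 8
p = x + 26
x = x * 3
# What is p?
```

Trace:
`x = 8` → x = 8
`p = x + 26` → p = 34
`x = x * 3` → x = 24
So p = 34

Answer: 34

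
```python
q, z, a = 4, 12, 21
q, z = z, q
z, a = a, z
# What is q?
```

Trace:
`q, z, a = 4, 12, 21` → q = 4; z = 12; a = 21
`q, z = z, q` → q = 12; z = 4
`z, a = a, z` → z = 21; a = 4
So q = 12

Answer: 12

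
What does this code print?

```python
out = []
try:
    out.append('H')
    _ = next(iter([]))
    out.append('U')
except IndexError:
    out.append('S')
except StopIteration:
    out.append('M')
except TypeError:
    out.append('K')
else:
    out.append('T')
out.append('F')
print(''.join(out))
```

Execution trace: 'H' (try body) → 'M' (except StopIteration) → 'F' (after the try/except). Output: HMF

Answer: HMF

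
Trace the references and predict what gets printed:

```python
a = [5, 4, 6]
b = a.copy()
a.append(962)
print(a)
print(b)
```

Key concept: list.copy() creates independent copy.
Step by step:
`a = [5, 4, 6]` → a = [5, 4, 6]
`b = a.copy()` → b = [5, 4, 6]
`a.append(962)` → a = [5, 4, 6, 962]
`print(a)` → prints [5, 4, 6, 962]
`print(b)` → prints [5, 4, 6]

Answer:
[5, 4, 6, 962]
[5, 4, 6]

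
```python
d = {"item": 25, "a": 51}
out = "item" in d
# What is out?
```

Trace:
`d = {"item": 25, "a": 51}` → d = {'item': 25, 'a': 51}
`out = "item" in d` → out = True
So out = True

Answer: True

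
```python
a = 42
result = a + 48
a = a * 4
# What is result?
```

Trace:
`a = 42` → a = 42
`result = a + 48` → result = 90
`a = a * 4` → a = 168
So result = 90

Answer: 90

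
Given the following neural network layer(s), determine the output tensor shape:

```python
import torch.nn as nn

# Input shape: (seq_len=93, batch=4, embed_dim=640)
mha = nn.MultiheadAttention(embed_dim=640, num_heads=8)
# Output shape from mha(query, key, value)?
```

Input: (93, 4, 640) -> Output: (93, 4, 640)

Answer: (93, 4, 640)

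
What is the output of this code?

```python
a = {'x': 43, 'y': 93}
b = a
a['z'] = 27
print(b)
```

Key concept: dict aliasing.
Step by step:
`a = {'x': 43, 'y': 93}` → a = {'x': 43, 'y': 93}
`b = a` → b = {'x': 43, 'y': 93} (same object as a)
`a['z'] = 27` → a = {'x': 43, 'y': 93, 'z': 27} (same object as b); b = {'x': 43, 'y': 93, 'z': 27} (same object as a)
`print(b)` → prints {'x': 43, 'y': 93, 'z': 27}

Answer: {'x': 43, 'y': 93, 'z': 27}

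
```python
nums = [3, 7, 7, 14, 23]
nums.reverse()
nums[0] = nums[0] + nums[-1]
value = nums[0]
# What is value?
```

Trace:
`nums = [3, 7, 7, 14, 23]` → nums = [3, 7, 7, 14, 23]
`nums.reverse()` → nums = [23, 14, 7, 7, 3]
`nums[0] = nums[0] + nums[-1]` → nums = [26, 14, 7, 7, 3]
`value = nums[0]` → value = 26
So value = 26

Answer: 26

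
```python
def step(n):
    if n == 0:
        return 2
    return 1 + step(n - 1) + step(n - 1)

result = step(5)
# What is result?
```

step(n) = 1 + 2·step(n-1), step(0)=2. Closed form: (2+1)·2^5 - 1 = 95.

Answer: 95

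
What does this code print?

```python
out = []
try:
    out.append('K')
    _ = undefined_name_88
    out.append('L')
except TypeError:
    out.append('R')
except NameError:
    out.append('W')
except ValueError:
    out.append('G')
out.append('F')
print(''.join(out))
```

Execution trace: 'K' (try body) → 'W' (except NameError) → 'F' (after the try/except). Output: KWF

Answer: KWF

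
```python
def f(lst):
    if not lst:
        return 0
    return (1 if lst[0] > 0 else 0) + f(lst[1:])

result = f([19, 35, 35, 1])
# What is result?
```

Count of positive elements in [19, 35, 35, 1] = 4

Answer: 4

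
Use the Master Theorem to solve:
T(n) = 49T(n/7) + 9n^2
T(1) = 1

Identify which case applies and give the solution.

a=49, b=7, f(n)=9n^2. log_7(49) = 2. Since c=2 = 2, Case 2 applies: T(n) = Θ(n^log_b(a) · log n) = O(n^2 log n).

Answer: O(n^2 log n) - Case 2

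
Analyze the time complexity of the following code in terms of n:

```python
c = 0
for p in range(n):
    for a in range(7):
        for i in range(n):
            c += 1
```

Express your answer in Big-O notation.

Each loop level contributes: n × 1 × n. Multiplying the contributions gives O(n^2).

Answer: O(n^2)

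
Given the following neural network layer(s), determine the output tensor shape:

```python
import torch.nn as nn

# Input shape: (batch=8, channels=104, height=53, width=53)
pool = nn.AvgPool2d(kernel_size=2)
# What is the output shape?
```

Input: (8, 104, 53, 53) -> Output: (8, 104, 26, 26)

Answer: (8, 104, 26, 26)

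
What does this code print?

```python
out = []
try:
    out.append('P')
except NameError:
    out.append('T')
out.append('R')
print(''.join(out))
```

Execution trace: 'P' (try body, no exception) → 'R' (after the try/except). Output: PR

Answer: PR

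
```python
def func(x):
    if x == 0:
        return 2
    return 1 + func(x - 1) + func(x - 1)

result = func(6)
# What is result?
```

func(x) = 1 + 2·func(x-1), func(0)=2. Closed form: (2+1)·2^6 - 1 = 191.

Answer: 191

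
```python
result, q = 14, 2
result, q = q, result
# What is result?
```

Trace:
`result, q = 14, 2` → result = 14; q = 2
`result, q = q, result` → result = 2; q = 14
So result = 2

Answer: 2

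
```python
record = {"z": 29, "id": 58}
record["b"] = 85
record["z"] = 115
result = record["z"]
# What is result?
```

Trace:
`record = {"z": 29, "id": 58}` → record = {'z': 29, 'id': 58}
`record["b"] = 85` → record = {'z': 29, 'id': 58, 'b': 85}
`record["z"] = 115` → record = {'z': 115, 'id': 58, 'b': 85}
`result = record["z"]` → result = 115
So result = 115

Answer: 115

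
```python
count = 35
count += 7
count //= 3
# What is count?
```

Trace:
`count = 35` → count = 35
`count += 7` → count = 42
`count //= 3` → count = 14
So count = 14

Answer: 14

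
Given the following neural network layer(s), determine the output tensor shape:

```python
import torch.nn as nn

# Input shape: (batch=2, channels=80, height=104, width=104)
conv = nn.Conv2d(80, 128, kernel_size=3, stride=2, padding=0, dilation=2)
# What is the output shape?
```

Input: (2, 80, 104, 104) -> Output: (2, 128, 50, 50)

Answer: (2, 128, 50, 50)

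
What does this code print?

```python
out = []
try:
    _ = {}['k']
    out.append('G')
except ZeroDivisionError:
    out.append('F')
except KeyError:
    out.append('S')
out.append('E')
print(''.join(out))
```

Execution trace: 'S' (except KeyError) → 'E' (after the try/except). Output: SE

Answer: SE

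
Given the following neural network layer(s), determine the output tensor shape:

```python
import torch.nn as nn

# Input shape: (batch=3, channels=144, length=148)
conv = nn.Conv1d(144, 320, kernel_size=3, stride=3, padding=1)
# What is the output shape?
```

Input: (3, 144, 148) -> Output: (3, 320, 50)

Answer: (3, 320, 50)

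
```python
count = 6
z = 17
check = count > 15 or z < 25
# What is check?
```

Trace:
`count = 6` → count = 6
`z = 17` → z = 17
`check = count > 15 or z < 25` → check = True
So check = True

Answer: True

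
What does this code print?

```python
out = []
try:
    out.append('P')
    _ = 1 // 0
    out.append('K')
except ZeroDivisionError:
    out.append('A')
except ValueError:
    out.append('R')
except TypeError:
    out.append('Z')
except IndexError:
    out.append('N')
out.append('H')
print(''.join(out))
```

Execution trace: 'P' (try body) → 'A' (except ZeroDivisionError) → 'H' (after the try/except). Output: PAH

Answer: PAH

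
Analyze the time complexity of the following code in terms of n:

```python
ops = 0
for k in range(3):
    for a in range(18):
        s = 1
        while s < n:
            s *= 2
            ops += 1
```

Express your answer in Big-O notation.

Each loop level contributes: 1 × 1 × log n. Multiplying the contributions gives O(log n).

Answer: O(log n)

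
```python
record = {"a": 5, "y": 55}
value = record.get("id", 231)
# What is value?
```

Trace:
`record = {"a": 5, "y": 55}` → record = {'a': 5, 'y': 55}
`value = record.get("id", 231)` → value = 231
So value = 231

Answer: 231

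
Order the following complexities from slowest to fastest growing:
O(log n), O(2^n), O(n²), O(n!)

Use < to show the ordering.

Ordered by growth rate: O(log n) < O(n²) < O(2^n) < O(n!)

Answer: O(log n) < O(n²) < O(2^n) < O(n!)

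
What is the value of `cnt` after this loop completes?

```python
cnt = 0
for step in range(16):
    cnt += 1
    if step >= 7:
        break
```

Loop breaks when step reaches 7, cnt is 8
`cnt` takes the values: 0 → 1 → 2 → 3 → 4 → 5 → 6 → 7 → 8

Answer: 8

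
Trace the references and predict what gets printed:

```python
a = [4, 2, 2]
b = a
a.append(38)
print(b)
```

Key concept: basic list aliasing.
Step by step:
`a = [4, 2, 2]` → a = [4, 2, 2]
`b = a` → b = [4, 2, 2] (same object as a)
`a.append(38)` → a = [4, 2, 2, 38] (same object as b); b = [4, 2, 2, 38] (same object as a)
`print(b)` → prints [4, 2, 2, 38]

Answer: [4, 2, 2, 38]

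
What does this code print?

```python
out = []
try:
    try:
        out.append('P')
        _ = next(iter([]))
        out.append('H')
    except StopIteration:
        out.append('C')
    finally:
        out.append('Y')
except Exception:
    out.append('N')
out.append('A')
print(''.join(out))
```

Execution trace: 'P' (inner try body) → 'C' (inner except StopIteration) → 'Y' (inner finally) → 'A' (after the try/except). Output: PCYA

Answer: PCYA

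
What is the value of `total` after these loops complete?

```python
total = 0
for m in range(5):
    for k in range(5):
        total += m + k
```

Sum of all m+k for m,k in 5x5
`total` takes the values: 0 → 1 → 3 → 6 → 10 → 11 → 13 → 16 → 20 → 25 → 27 → 30 → 34 → 39 → 45 → 48 → 52 → 57 → 63 → 70 → 74 → 79 → 85 → 92 → 100

Answer: 100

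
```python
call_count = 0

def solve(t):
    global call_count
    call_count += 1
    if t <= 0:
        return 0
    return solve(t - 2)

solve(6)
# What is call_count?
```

Linear recursion stepping by 2: 4 calls from t=6 down to ≤0.

Answer: 4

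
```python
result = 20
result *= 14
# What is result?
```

Trace:
`result = 20` → result = 20
`result *= 14` → result = 280
So result = 280

Answer: 280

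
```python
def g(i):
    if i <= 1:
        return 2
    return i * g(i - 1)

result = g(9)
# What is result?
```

g(9) = 9 * 8 * 7 * 6 * 5 * 4 * 3 * 2 * 2 = 725760

Answer: 725760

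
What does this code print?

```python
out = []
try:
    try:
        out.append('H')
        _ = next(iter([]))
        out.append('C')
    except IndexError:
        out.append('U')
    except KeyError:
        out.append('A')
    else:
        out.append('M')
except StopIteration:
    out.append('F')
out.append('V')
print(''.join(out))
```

Execution trace: 'H' (try body) → 'F' (outer except StopIteration) → 'V' (after the try/except). Output: HFV

Answer: HFV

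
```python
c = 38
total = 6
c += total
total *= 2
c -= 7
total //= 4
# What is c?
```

Trace:
`c = 38` → c = 38
`total = 6` → total = 6
`c += total` → c = 44
`total *= 2` → total = 12
`c -= 7` → c = 37
`total //= 4` → total = 3
So c = 37

Answer: 37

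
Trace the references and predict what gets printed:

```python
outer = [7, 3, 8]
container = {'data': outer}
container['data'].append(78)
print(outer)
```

Key concept: dict holds reference to list.
Step by step:
`outer = [7, 3, 8]` → outer = [7, 3, 8]
`container = {'data': outer}` → container = {'data': [7, 3, 8]}
`container['data'].append(78)` → outer = [7, 3, 8, 78]; container = {'data': [7, 3, 8, 78]}
`print(outer)` → prints [7, 3, 8, 78]

Answer: [7, 3, 8, 78]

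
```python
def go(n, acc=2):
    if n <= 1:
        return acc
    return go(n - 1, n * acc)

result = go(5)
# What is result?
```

Accumulator trace (n, acc): (5, 2) -> (4, 10) -> (3, 40) -> (2, 120) -> (1, 240) -> return 240

Answer: 240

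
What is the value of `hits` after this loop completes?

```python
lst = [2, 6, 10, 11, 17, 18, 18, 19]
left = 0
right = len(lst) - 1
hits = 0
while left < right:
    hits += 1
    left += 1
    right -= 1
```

Iterations until pointers meet (list length 8)
`hits` takes the values: 0 → 1 → 2 → 3 → 4

Answer: 4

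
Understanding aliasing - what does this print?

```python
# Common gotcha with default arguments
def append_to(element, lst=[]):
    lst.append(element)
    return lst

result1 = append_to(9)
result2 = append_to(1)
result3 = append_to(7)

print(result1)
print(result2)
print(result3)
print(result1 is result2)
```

Key concept: mutable default argument gotcha.
Step by step:
`result1 = append_to(9)` → result1 = [9]
`result2 = append_to(1)` → result1 = [9, 1] (same object as result2); result2 = [9, 1] (same object as result1)
`result3 = append_to(7)` → result1 = [9, 1, 7] (same object as result2, result3); result2 = [9, 1, 7] (same object as result1, result3); result3 = [9, 1, 7] (same object as result1, result2)
`print(result1)` → prints [9, 1, 7]
`print(result2)` → prints [9, 1, 7]
`print(result3)` → prints [9, 1, 7]
`print(result1 is result2)` → prints True

Answer:
[9, 1, 7]
[9, 1, 7]
[9, 1, 7]
True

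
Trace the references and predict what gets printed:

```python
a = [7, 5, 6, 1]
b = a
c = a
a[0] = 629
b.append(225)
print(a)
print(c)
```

Key concept: multiple aliases.
Step by step:
`a = [7, 5, 6, 1]` → a = [7, 5, 6, 1]
`b = a` → b = [7, 5, 6, 1] (same object as a)
`c = a` → c = [7, 5, 6, 1] (same object as a, b)
`a[0] = 629` → a = [629, 5, 6, 1] (same object as b, c); b = [629, 5, 6, 1] (same object as a, c); c = [629, 5, 6, 1] (same object as a, b)
`b.append(225)` → a = [629, 5, 6, 1, 225] (same object as b, c); b = [629, 5, 6, 1, 225] (same object as a, c); c = [629, 5, 6, 1, 225] (same object as a, b)
`print(a)` → prints [629, 5, 6, 1, 225]
`print(c)` → prints [629, 5, 6, 1, 225]

Answer:
[629, 5, 6, 1, 225]
[629, 5, 6, 1, 225]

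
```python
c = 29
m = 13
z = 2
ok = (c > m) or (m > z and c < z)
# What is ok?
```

Trace:
`c = 29` → c = 29
`m = 13` → m = 13
`z = 2` → z = 2
`ok = (c > m) or (m > z and c < z)` → ok = True
So ok = True

Answer: True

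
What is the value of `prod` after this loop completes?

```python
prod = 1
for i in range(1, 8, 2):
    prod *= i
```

Product of 1, 3, 5, ... up to 7
`prod` takes the values: 1 → 3 → 15 → 105

Answer: 105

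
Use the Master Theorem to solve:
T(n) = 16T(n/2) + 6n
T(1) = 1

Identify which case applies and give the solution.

a=16, b=2, f(n)=6n. log_2(16) = 4. Since c=1 < 4, Case 1 applies: T(n) = Θ(n^log_b(a)) = O(n^4).

Answer: O(n^4) - Case 1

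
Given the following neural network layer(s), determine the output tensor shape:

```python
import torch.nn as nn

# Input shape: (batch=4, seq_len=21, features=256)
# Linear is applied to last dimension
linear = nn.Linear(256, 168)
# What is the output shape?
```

Input: (4, 21, 256) -> Output: (4, 21, 168)

Answer: (4, 21, 168)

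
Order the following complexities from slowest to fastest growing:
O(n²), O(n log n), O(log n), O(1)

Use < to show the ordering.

Ordered by growth rate: O(1) < O(log n) < O(n log n) < O(n²)

Answer: O(1) < O(log n) < O(n log n) < O(n²)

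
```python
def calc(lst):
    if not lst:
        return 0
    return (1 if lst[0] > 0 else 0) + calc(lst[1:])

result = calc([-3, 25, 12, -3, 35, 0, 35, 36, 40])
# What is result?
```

Count of positive elements in [-3, 25, 12, -3, 35, 0, 35, 36, 40] = 6

Answer: 6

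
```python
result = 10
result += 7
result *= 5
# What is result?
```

Trace:
`result = 10` → result = 10
`result += 7` → result = 17
`result *= 5` → result = 85
So result = 85

Answer: 85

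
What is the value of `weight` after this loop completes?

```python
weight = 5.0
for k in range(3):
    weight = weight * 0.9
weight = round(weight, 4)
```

Exponential decay: 5.0 * 0.9^3
`weight` takes the values: 5.0 → 4.5 → 4.05 → 3.645

Answer: 3.645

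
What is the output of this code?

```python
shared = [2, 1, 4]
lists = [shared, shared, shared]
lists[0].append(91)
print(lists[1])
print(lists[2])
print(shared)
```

Key concept: list of same reference.
Step by step:
`shared = [2, 1, 4]` → shared = [2, 1, 4]
`lists = [shared, shared, shared]` → lists = [[2, 1, 4], [2, 1, 4], [2, 1, 4]]
`lists[0].append(91)` → shared = [2, 1, 4, 91]; lists = [[2, 1, 4, 91], [2, 1, 4, 91], [2, 1, 4, 91]]
`print(lists[1])` → prints [2, 1, 4, 91]
`print(lists[2])` → prints [2, 1, 4, 91]
`print(shared)` → prints [2, 1, 4, 91]

Answer:
[2, 1, 4, 91]
[2, 1, 4, 91]
[2, 1, 4, 91]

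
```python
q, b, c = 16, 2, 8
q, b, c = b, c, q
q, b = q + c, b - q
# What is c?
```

Trace:
`q, b, c = 16, 2, 8` → q = 16; b = 2; c = 8
`q, b, c = b, c, q` → q = 2; b = 8; c = 16
`q, b = q + c, b - q` → q = 18; b = 6
So c = 16

Answer: 16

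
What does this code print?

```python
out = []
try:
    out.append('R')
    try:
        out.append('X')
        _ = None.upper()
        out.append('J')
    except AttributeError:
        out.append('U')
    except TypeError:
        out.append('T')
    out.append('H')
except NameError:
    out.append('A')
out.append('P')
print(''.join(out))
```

Execution trace: 'R' (try body) → 'X' (inner try body) → 'U' (inner except AttributeError) → 'H' (try body, no exception) → 'P' (after the try/except). Output: RXUHP

Answer: RXUHP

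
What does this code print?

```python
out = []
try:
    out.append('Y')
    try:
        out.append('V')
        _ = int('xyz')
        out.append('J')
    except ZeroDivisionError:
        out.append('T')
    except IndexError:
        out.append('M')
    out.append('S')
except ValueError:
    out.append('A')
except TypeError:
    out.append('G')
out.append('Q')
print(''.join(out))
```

Execution trace: 'Y' (try body) → 'V' (inner try body) → 'A' (except ValueError) → 'Q' (after the try/except). Output: YVAQ

Answer: YVAQ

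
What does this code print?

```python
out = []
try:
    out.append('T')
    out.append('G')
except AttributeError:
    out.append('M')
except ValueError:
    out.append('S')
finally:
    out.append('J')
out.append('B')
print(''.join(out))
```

Execution trace: 'T' (try body) → 'G' (try body, no exception) → 'J' (finally) → 'B' (after the try/except). Output: TGJB

Answer: TGJB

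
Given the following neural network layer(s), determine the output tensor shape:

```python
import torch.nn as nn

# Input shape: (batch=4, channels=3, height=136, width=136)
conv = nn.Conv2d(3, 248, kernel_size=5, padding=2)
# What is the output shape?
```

Input: (4, 3, 136, 136) -> Output: (4, 248, 136, 136)

Answer: (4, 248, 136, 136)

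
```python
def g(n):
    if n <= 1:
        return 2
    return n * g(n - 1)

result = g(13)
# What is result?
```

g(13) = 13 * 12 * 11 * 10 * 9 * 8 * 7 * 6 * 5 * 4 * 3 * 2 * 2 = 12454041600

Answer: 12454041600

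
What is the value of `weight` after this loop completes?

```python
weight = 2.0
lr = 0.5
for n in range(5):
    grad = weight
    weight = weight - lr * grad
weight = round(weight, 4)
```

Gradient descent: w = 2.0 * (1 - 0.5)^5
`weight` takes the values: 2.0 → 1.0 → 0.5 → 0.25 → 0.125 → 0.0625

Answer: 0.0625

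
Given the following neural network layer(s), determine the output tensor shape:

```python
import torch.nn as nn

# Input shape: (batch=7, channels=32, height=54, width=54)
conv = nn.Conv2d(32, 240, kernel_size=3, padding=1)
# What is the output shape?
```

Input: (7, 32, 54, 54) -> Output: (7, 240, 54, 54)

Answer: (7, 240, 54, 54)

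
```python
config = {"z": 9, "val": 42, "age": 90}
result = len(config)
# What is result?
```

Trace:
`config = {"z": 9, "val": 42, "age": 90}` → config = {'z': 9, 'val': 42, 'age': 90}
`result = len(config)` → result = 3
So result = 3

Answer: 3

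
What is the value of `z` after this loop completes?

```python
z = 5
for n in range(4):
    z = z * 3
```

Multiply by 3, 4 times: 5 * 3^4 = 405
`z` takes the values: 5 → 15 → 45 → 135 → 405

Answer: 405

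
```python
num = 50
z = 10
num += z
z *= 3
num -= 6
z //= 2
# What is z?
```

Trace:
`num = 50` → num = 50
`z = 10` → z = 10
`num += z` → num = 60
`z *= 3` → z = 30
`num -= 6` → num = 54
`z //= 2` → z = 15
So z = 15

Answer: 15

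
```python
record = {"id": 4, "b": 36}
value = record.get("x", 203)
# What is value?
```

Trace:
`record = {"id": 4, "b": 36}` → record = {'id': 4, 'b': 36}
`value = record.get("x", 203)` → value = 203
So value = 203

Answer: 203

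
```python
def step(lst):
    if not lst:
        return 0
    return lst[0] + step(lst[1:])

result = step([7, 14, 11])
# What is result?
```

7 + 14 + 11 + 0 = 32

Answer: 32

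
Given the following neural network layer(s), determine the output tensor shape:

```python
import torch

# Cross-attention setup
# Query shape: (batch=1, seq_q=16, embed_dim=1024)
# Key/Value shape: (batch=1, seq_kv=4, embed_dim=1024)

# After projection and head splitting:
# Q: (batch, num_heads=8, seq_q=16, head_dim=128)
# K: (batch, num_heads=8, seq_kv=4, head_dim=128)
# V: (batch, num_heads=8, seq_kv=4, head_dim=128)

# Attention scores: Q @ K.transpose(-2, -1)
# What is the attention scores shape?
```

Input: (1, 16, 1024) -> Output: (1, 8, 16, 4)

Answer: (1, 8, 16, 4)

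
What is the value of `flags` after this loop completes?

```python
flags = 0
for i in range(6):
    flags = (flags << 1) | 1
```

Build 6 consecutive 1-bits: 0b111111
`flags` takes the values: 0 → 1 → 3 → 7 → 15 → 31 → 63

Answer: 63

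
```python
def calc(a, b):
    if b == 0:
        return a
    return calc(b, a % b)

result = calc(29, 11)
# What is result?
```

calc(29, 11) -> calc(11, 7) -> calc(7, 4) -> calc(4, 3) -> calc(3, 1) -> calc(1, 0) -> 1

Answer: 1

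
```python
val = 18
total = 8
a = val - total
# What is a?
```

Trace:
`val = 18` → val = 18
`total = 8` → total = 8
`a = val - total` → a = 10
So a = 10

Answer: 10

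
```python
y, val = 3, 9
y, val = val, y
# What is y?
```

Trace:
`y, val = 3, 9` → y = 3; val = 9
`y, val = val, y` → y = 9; val = 3
So y = 9

Answer: 9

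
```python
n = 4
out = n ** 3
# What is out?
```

Trace:
`n = 4` → n = 4
`out = n ** 3` → out = 64
So out = 64

Answer: 64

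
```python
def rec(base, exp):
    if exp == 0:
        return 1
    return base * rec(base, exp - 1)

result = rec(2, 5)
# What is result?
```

rec(2, 5) = 2 * 2 * 2 * 2 * 2 = 32

Answer: 32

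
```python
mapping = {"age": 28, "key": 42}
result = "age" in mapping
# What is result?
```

Trace:
`mapping = {"age": 28, "key": 42}` → mapping = {'age': 28, 'key': 42}
`result = "age" in mapping` → result = True
So result = True

Answer: True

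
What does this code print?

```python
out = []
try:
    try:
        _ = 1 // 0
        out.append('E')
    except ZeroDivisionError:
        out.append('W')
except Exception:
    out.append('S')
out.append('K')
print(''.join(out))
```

Execution trace: 'W' (inner except ZeroDivisionError) → 'K' (after the try/except). Output: WK

Answer: WK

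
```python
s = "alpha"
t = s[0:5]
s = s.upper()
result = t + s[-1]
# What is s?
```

Trace:
`s = "alpha"` → s = 'alpha'
`t = s[0:5]` → t = 'alpha'
`s = s.upper()` → s = 'ALPHA'
`result = t + s[-1]` → result = 'alphaA'
So s = 'ALPHA'

Answer: 'ALPHA'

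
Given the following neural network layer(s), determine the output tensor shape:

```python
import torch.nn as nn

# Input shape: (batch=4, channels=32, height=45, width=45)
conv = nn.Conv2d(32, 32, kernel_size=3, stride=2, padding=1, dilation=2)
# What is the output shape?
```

Input: (4, 32, 45, 45) -> Output: (4, 32, 22, 22)

Answer: (4, 32, 22, 22)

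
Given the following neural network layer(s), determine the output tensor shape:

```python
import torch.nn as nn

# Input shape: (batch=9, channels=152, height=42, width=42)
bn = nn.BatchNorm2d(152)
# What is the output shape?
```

Input: (9, 152, 42, 42) -> Output: (9, 152, 42, 42)

Answer: (9, 152, 42, 42)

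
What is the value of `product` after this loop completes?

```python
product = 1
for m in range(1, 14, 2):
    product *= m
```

Product of 1, 3, 5, ... up to 13
`product` takes the values: 1 → 3 → 15 → 105 → 945 → 10395 → 135135

Answer: 135135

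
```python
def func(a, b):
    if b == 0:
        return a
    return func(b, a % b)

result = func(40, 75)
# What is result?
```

func(40, 75) -> func(75, 40) -> func(40, 35) -> func(35, 5) -> func(5, 0) -> 5

Answer: 5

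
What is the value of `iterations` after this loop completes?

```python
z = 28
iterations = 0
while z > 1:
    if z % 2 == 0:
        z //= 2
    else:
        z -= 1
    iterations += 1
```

Steps to reduce 28 to 1
`iterations` takes the values: 0 → 1 → 2 → 3 → 4 → 5 → 6

Answer: 6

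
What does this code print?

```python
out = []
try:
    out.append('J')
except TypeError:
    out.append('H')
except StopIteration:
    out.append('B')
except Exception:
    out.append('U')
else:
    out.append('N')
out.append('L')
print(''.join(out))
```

Execution trace: 'J' (try body, no exception) → 'N' (else) → 'L' (after the try/except). Output: JNL

Answer: JNL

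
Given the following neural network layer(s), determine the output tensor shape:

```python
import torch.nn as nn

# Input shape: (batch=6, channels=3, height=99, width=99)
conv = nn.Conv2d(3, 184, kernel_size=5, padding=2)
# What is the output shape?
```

Input: (6, 3, 99, 99) -> Output: (6, 184, 99, 99)

Answer: (6, 184, 99, 99)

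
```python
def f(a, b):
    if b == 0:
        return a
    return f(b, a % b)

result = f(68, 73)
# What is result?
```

f(68, 73) -> f(73, 68) -> f(68, 5) -> f(5, 3) -> f(3, 2) -> f(2, 1) -> f(1, 0) -> 1

Answer: 1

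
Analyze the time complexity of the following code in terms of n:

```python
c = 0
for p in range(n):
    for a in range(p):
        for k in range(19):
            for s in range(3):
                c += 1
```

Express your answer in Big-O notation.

Each loop level contributes: n × n × 1 × 1. Multiplying the contributions gives O(n^2).

Answer: O(n^2)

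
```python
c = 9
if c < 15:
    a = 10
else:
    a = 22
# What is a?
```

Trace:
`c = 9` → c = 9
`if c < 15: ...` → c < 15 is True → a = 10
So a = 10

Answer: 10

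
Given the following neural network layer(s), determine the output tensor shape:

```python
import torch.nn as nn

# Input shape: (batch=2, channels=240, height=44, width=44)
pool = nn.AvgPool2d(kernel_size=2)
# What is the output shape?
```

Input: (2, 240, 44, 44) -> Output: (2, 240, 22, 22)

Answer: (2, 240, 22, 22)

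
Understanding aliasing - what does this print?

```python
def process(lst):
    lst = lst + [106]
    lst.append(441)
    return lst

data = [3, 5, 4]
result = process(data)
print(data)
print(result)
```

Key concept: rebinding parameter vs mutation.
Step by step:
`data = [3, 5, 4]` → data = [3, 5, 4]
`result = process(data)` → result = [3, 5, 4, 106, 441]
`print(data)` → prints [3, 5, 4]
`print(result)` → prints [3, 5, 4, 106, 441]

Answer:
[3, 5, 4]
[3, 5, 4, 106, 441]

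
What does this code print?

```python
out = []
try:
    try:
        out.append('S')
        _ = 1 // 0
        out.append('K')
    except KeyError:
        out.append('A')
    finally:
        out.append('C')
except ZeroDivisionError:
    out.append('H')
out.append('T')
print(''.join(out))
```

Execution trace: 'S' (try body) → 'C' (finally) → 'H' (outer except ZeroDivisionError) → 'T' (after the try/except). Output: SCHT

Answer: SCHT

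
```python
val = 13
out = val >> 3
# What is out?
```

Trace:
`val = 13` → val = 13
`out = val >> 3` → out = 1
So out = 1

Answer: 1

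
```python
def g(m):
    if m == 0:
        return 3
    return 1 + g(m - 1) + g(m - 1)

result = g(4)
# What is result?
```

g(m) = 1 + 2·g(m-1), g(0)=3. Closed form: (3+1)·2^4 - 1 = 63.

Answer: 63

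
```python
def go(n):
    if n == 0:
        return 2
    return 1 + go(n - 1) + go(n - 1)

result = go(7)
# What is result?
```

go(n) = 1 + 2·go(n-1), go(0)=2. Closed form: (2+1)·2^7 - 1 = 383.

Answer: 383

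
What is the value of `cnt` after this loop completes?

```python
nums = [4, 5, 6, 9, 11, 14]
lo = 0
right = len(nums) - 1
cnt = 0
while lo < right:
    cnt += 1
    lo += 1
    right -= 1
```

Iterations until pointers meet (list length 6)
`cnt` takes the values: 0 → 1 → 2 → 3

Answer: 3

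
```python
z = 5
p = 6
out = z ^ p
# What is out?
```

Trace:
`z = 5` → z = 5
`p = 6` → p = 6
`out = z ^ p` → out = 3
So out = 3

Answer: 3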